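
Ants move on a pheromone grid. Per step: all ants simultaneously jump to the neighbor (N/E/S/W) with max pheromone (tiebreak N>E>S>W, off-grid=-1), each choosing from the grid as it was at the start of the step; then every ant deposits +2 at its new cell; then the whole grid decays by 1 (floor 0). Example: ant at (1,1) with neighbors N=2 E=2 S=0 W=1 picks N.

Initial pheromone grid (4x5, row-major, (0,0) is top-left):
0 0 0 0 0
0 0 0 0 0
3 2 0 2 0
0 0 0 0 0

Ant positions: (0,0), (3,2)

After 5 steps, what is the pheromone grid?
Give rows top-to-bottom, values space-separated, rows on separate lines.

After step 1: ants at (0,1),(2,2)
  0 1 0 0 0
  0 0 0 0 0
  2 1 1 1 0
  0 0 0 0 0
After step 2: ants at (0,2),(2,3)
  0 0 1 0 0
  0 0 0 0 0
  1 0 0 2 0
  0 0 0 0 0
After step 3: ants at (0,3),(1,3)
  0 0 0 1 0
  0 0 0 1 0
  0 0 0 1 0
  0 0 0 0 0
After step 4: ants at (1,3),(0,3)
  0 0 0 2 0
  0 0 0 2 0
  0 0 0 0 0
  0 0 0 0 0
After step 5: ants at (0,3),(1,3)
  0 0 0 3 0
  0 0 0 3 0
  0 0 0 0 0
  0 0 0 0 0

0 0 0 3 0
0 0 0 3 0
0 0 0 0 0
0 0 0 0 0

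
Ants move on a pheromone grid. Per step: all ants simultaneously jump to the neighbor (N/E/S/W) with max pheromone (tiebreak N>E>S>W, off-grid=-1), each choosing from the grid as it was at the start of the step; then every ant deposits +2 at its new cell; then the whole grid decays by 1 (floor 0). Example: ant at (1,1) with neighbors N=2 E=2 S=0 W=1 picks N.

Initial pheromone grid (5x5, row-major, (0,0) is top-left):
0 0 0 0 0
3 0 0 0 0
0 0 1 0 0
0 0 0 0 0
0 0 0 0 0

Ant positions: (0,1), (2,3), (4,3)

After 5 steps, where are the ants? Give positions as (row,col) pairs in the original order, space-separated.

Step 1: ant0:(0,1)->E->(0,2) | ant1:(2,3)->W->(2,2) | ant2:(4,3)->N->(3,3)
  grid max=2 at (1,0)
Step 2: ant0:(0,2)->E->(0,3) | ant1:(2,2)->N->(1,2) | ant2:(3,3)->N->(2,3)
  grid max=1 at (0,3)
Step 3: ant0:(0,3)->E->(0,4) | ant1:(1,2)->S->(2,2) | ant2:(2,3)->W->(2,2)
  grid max=4 at (2,2)
Step 4: ant0:(0,4)->S->(1,4) | ant1:(2,2)->N->(1,2) | ant2:(2,2)->N->(1,2)
  grid max=3 at (1,2)
Step 5: ant0:(1,4)->N->(0,4) | ant1:(1,2)->S->(2,2) | ant2:(1,2)->S->(2,2)
  grid max=6 at (2,2)

(0,4) (2,2) (2,2)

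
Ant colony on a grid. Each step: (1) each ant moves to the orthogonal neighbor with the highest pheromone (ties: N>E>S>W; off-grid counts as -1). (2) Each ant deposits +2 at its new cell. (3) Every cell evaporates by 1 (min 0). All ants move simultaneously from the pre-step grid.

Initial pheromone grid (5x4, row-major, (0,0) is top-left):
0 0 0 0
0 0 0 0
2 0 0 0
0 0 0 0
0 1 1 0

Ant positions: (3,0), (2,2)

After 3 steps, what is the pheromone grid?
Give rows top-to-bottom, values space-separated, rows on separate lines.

After step 1: ants at (2,0),(1,2)
  0 0 0 0
  0 0 1 0
  3 0 0 0
  0 0 0 0
  0 0 0 0
After step 2: ants at (1,0),(0,2)
  0 0 1 0
  1 0 0 0
  2 0 0 0
  0 0 0 0
  0 0 0 0
After step 3: ants at (2,0),(0,3)
  0 0 0 1
  0 0 0 0
  3 0 0 0
  0 0 0 0
  0 0 0 0

0 0 0 1
0 0 0 0
3 0 0 0
0 0 0 0
0 0 0 0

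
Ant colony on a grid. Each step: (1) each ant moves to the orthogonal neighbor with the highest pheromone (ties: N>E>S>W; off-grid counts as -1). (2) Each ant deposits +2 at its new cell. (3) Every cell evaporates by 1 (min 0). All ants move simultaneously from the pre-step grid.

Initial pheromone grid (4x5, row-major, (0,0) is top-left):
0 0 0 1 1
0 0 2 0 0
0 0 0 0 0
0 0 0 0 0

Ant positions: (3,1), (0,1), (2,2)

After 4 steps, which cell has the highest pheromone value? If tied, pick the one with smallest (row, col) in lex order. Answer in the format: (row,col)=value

Step 1: ant0:(3,1)->N->(2,1) | ant1:(0,1)->E->(0,2) | ant2:(2,2)->N->(1,2)
  grid max=3 at (1,2)
Step 2: ant0:(2,1)->N->(1,1) | ant1:(0,2)->S->(1,2) | ant2:(1,2)->N->(0,2)
  grid max=4 at (1,2)
Step 3: ant0:(1,1)->E->(1,2) | ant1:(1,2)->N->(0,2) | ant2:(0,2)->S->(1,2)
  grid max=7 at (1,2)
Step 4: ant0:(1,2)->N->(0,2) | ant1:(0,2)->S->(1,2) | ant2:(1,2)->N->(0,2)
  grid max=8 at (1,2)
Final grid:
  0 0 6 0 0
  0 0 8 0 0
  0 0 0 0 0
  0 0 0 0 0
Max pheromone 8 at (1,2)

Answer: (1,2)=8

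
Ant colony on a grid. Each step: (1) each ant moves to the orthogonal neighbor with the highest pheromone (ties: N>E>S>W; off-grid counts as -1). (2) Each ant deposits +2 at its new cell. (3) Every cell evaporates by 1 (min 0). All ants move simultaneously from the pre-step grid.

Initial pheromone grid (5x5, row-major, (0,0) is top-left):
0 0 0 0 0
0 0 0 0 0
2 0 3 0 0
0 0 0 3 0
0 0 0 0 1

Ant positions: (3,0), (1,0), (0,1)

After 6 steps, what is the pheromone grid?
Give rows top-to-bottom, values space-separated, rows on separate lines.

After step 1: ants at (2,0),(2,0),(0,2)
  0 0 1 0 0
  0 0 0 0 0
  5 0 2 0 0
  0 0 0 2 0
  0 0 0 0 0
After step 2: ants at (1,0),(1,0),(0,3)
  0 0 0 1 0
  3 0 0 0 0
  4 0 1 0 0
  0 0 0 1 0
  0 0 0 0 0
After step 3: ants at (2,0),(2,0),(0,4)
  0 0 0 0 1
  2 0 0 0 0
  7 0 0 0 0
  0 0 0 0 0
  0 0 0 0 0
After step 4: ants at (1,0),(1,0),(1,4)
  0 0 0 0 0
  5 0 0 0 1
  6 0 0 0 0
  0 0 0 0 0
  0 0 0 0 0
After step 5: ants at (2,0),(2,0),(0,4)
  0 0 0 0 1
  4 0 0 0 0
  9 0 0 0 0
  0 0 0 0 0
  0 0 0 0 0
After step 6: ants at (1,0),(1,0),(1,4)
  0 0 0 0 0
  7 0 0 0 1
  8 0 0 0 0
  0 0 0 0 0
  0 0 0 0 0

0 0 0 0 0
7 0 0 0 1
8 0 0 0 0
0 0 0 0 0
0 0 0 0 0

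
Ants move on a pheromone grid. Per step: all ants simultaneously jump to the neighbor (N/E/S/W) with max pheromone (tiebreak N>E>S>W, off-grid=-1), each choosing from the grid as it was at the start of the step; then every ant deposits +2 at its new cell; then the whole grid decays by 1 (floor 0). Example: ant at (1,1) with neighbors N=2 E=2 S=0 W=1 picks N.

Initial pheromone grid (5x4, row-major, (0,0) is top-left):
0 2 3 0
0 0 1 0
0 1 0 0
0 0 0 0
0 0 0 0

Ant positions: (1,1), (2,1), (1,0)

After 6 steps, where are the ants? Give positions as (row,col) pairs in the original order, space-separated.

Step 1: ant0:(1,1)->N->(0,1) | ant1:(2,1)->N->(1,1) | ant2:(1,0)->N->(0,0)
  grid max=3 at (0,1)
Step 2: ant0:(0,1)->E->(0,2) | ant1:(1,1)->N->(0,1) | ant2:(0,0)->E->(0,1)
  grid max=6 at (0,1)
Step 3: ant0:(0,2)->W->(0,1) | ant1:(0,1)->E->(0,2) | ant2:(0,1)->E->(0,2)
  grid max=7 at (0,1)
Step 4: ant0:(0,1)->E->(0,2) | ant1:(0,2)->W->(0,1) | ant2:(0,2)->W->(0,1)
  grid max=10 at (0,1)
Step 5: ant0:(0,2)->W->(0,1) | ant1:(0,1)->E->(0,2) | ant2:(0,1)->E->(0,2)
  grid max=11 at (0,1)
Step 6: ant0:(0,1)->E->(0,2) | ant1:(0,2)->W->(0,1) | ant2:(0,2)->W->(0,1)
  grid max=14 at (0,1)

(0,2) (0,1) (0,1)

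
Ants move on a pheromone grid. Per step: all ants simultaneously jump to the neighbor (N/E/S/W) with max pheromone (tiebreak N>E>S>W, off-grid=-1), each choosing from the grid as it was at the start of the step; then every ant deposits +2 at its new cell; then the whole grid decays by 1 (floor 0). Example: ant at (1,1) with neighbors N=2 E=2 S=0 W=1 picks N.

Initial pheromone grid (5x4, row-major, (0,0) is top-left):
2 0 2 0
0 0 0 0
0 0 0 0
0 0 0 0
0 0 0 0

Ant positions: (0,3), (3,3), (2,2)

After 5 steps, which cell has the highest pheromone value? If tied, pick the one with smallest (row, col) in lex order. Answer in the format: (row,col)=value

Step 1: ant0:(0,3)->W->(0,2) | ant1:(3,3)->N->(2,3) | ant2:(2,2)->N->(1,2)
  grid max=3 at (0,2)
Step 2: ant0:(0,2)->S->(1,2) | ant1:(2,3)->N->(1,3) | ant2:(1,2)->N->(0,2)
  grid max=4 at (0,2)
Step 3: ant0:(1,2)->N->(0,2) | ant1:(1,3)->W->(1,2) | ant2:(0,2)->S->(1,2)
  grid max=5 at (0,2)
Step 4: ant0:(0,2)->S->(1,2) | ant1:(1,2)->N->(0,2) | ant2:(1,2)->N->(0,2)
  grid max=8 at (0,2)
Step 5: ant0:(1,2)->N->(0,2) | ant1:(0,2)->S->(1,2) | ant2:(0,2)->S->(1,2)
  grid max=9 at (0,2)
Final grid:
  0 0 9 0
  0 0 9 0
  0 0 0 0
  0 0 0 0
  0 0 0 0
Max pheromone 9 at (0,2)

Answer: (0,2)=9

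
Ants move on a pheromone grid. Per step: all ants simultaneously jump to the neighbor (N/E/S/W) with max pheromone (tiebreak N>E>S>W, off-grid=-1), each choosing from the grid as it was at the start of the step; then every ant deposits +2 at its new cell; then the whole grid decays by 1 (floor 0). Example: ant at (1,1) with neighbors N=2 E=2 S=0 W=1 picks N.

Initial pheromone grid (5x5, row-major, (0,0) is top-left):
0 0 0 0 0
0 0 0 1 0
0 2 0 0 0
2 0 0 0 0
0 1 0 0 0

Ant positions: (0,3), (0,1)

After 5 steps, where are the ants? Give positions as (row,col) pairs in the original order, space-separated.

Step 1: ant0:(0,3)->S->(1,3) | ant1:(0,1)->E->(0,2)
  grid max=2 at (1,3)
Step 2: ant0:(1,3)->N->(0,3) | ant1:(0,2)->E->(0,3)
  grid max=3 at (0,3)
Step 3: ant0:(0,3)->S->(1,3) | ant1:(0,3)->S->(1,3)
  grid max=4 at (1,3)
Step 4: ant0:(1,3)->N->(0,3) | ant1:(1,3)->N->(0,3)
  grid max=5 at (0,3)
Step 5: ant0:(0,3)->S->(1,3) | ant1:(0,3)->S->(1,3)
  grid max=6 at (1,3)

(1,3) (1,3)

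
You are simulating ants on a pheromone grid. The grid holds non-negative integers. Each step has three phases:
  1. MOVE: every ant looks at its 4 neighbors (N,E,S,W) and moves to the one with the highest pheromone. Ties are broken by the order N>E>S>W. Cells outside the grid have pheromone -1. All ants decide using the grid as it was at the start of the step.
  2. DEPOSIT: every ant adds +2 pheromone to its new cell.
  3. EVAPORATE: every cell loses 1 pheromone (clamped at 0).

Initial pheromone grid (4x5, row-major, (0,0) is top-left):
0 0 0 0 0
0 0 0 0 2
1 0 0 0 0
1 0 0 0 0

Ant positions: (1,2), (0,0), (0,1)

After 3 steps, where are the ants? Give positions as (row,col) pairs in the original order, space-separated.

Step 1: ant0:(1,2)->N->(0,2) | ant1:(0,0)->E->(0,1) | ant2:(0,1)->E->(0,2)
  grid max=3 at (0,2)
Step 2: ant0:(0,2)->W->(0,1) | ant1:(0,1)->E->(0,2) | ant2:(0,2)->W->(0,1)
  grid max=4 at (0,1)
Step 3: ant0:(0,1)->E->(0,2) | ant1:(0,2)->W->(0,1) | ant2:(0,1)->E->(0,2)
  grid max=7 at (0,2)

(0,2) (0,1) (0,2)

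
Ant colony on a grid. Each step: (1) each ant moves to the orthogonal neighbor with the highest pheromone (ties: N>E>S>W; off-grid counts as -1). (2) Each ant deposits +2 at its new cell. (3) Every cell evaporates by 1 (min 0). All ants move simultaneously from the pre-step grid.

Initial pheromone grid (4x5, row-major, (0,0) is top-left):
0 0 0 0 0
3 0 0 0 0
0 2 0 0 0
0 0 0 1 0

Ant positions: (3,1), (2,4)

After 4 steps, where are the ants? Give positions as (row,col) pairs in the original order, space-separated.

Step 1: ant0:(3,1)->N->(2,1) | ant1:(2,4)->N->(1,4)
  grid max=3 at (2,1)
Step 2: ant0:(2,1)->N->(1,1) | ant1:(1,4)->N->(0,4)
  grid max=2 at (2,1)
Step 3: ant0:(1,1)->S->(2,1) | ant1:(0,4)->S->(1,4)
  grid max=3 at (2,1)
Step 4: ant0:(2,1)->N->(1,1) | ant1:(1,4)->N->(0,4)
  grid max=2 at (2,1)

(1,1) (0,4)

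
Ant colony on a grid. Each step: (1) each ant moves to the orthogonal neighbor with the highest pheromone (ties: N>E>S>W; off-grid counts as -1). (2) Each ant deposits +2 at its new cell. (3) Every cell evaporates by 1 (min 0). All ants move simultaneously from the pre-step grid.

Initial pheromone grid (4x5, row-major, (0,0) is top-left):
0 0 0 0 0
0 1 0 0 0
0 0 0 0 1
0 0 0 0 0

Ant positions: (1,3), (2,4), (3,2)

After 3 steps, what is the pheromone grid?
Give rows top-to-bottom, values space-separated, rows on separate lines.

After step 1: ants at (0,3),(1,4),(2,2)
  0 0 0 1 0
  0 0 0 0 1
  0 0 1 0 0
  0 0 0 0 0
After step 2: ants at (0,4),(0,4),(1,2)
  0 0 0 0 3
  0 0 1 0 0
  0 0 0 0 0
  0 0 0 0 0
After step 3: ants at (1,4),(1,4),(0,2)
  0 0 1 0 2
  0 0 0 0 3
  0 0 0 0 0
  0 0 0 0 0

0 0 1 0 2
0 0 0 0 3
0 0 0 0 0
0 0 0 0 0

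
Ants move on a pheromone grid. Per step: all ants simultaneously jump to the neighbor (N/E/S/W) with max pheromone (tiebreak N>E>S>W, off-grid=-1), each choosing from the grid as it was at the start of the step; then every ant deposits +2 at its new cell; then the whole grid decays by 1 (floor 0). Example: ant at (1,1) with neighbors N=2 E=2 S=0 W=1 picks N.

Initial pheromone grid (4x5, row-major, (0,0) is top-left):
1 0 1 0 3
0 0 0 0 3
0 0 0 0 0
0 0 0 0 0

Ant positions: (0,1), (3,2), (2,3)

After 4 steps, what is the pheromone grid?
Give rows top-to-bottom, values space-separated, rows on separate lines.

After step 1: ants at (0,2),(2,2),(1,3)
  0 0 2 0 2
  0 0 0 1 2
  0 0 1 0 0
  0 0 0 0 0
After step 2: ants at (0,3),(1,2),(1,4)
  0 0 1 1 1
  0 0 1 0 3
  0 0 0 0 0
  0 0 0 0 0
After step 3: ants at (0,4),(0,2),(0,4)
  0 0 2 0 4
  0 0 0 0 2
  0 0 0 0 0
  0 0 0 0 0
After step 4: ants at (1,4),(0,3),(1,4)
  0 0 1 1 3
  0 0 0 0 5
  0 0 0 0 0
  0 0 0 0 0

0 0 1 1 3
0 0 0 0 5
0 0 0 0 0
0 0 0 0 0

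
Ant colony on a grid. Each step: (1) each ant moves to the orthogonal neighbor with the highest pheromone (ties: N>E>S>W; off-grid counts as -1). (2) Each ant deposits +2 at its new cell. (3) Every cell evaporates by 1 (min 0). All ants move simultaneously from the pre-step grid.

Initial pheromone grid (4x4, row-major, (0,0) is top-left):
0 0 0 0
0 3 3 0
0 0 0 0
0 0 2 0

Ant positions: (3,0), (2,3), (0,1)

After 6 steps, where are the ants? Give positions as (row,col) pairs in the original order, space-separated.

Step 1: ant0:(3,0)->N->(2,0) | ant1:(2,3)->N->(1,3) | ant2:(0,1)->S->(1,1)
  grid max=4 at (1,1)
Step 2: ant0:(2,0)->N->(1,0) | ant1:(1,3)->W->(1,2) | ant2:(1,1)->E->(1,2)
  grid max=5 at (1,2)
Step 3: ant0:(1,0)->E->(1,1) | ant1:(1,2)->W->(1,1) | ant2:(1,2)->W->(1,1)
  grid max=8 at (1,1)
Step 4: ant0:(1,1)->E->(1,2) | ant1:(1,1)->E->(1,2) | ant2:(1,1)->E->(1,2)
  grid max=9 at (1,2)
Step 5: ant0:(1,2)->W->(1,1) | ant1:(1,2)->W->(1,1) | ant2:(1,2)->W->(1,1)
  grid max=12 at (1,1)
Step 6: ant0:(1,1)->E->(1,2) | ant1:(1,1)->E->(1,2) | ant2:(1,1)->E->(1,2)
  grid max=13 at (1,2)

(1,2) (1,2) (1,2)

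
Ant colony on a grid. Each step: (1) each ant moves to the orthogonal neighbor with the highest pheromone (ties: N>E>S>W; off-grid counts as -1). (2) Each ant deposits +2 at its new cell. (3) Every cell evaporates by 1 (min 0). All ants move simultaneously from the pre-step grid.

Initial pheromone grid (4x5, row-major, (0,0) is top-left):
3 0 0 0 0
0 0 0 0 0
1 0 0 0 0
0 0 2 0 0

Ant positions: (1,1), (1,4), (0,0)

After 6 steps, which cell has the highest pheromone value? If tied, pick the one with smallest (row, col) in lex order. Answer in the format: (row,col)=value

Answer: (0,0)=9

Derivation:
Step 1: ant0:(1,1)->N->(0,1) | ant1:(1,4)->N->(0,4) | ant2:(0,0)->E->(0,1)
  grid max=3 at (0,1)
Step 2: ant0:(0,1)->W->(0,0) | ant1:(0,4)->S->(1,4) | ant2:(0,1)->W->(0,0)
  grid max=5 at (0,0)
Step 3: ant0:(0,0)->E->(0,1) | ant1:(1,4)->N->(0,4) | ant2:(0,0)->E->(0,1)
  grid max=5 at (0,1)
Step 4: ant0:(0,1)->W->(0,0) | ant1:(0,4)->S->(1,4) | ant2:(0,1)->W->(0,0)
  grid max=7 at (0,0)
Step 5: ant0:(0,0)->E->(0,1) | ant1:(1,4)->N->(0,4) | ant2:(0,0)->E->(0,1)
  grid max=7 at (0,1)
Step 6: ant0:(0,1)->W->(0,0) | ant1:(0,4)->S->(1,4) | ant2:(0,1)->W->(0,0)
  grid max=9 at (0,0)
Final grid:
  9 6 0 0 0
  0 0 0 0 1
  0 0 0 0 0
  0 0 0 0 0
Max pheromone 9 at (0,0)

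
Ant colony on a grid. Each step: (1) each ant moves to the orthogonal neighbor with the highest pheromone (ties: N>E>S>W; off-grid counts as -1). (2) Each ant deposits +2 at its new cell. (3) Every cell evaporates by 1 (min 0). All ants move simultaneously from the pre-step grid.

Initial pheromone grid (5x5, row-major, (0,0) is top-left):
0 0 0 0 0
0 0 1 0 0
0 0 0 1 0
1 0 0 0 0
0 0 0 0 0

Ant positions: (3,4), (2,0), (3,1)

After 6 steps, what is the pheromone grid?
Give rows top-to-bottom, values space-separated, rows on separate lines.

After step 1: ants at (2,4),(3,0),(3,0)
  0 0 0 0 0
  0 0 0 0 0
  0 0 0 0 1
  4 0 0 0 0
  0 0 0 0 0
After step 2: ants at (1,4),(2,0),(2,0)
  0 0 0 0 0
  0 0 0 0 1
  3 0 0 0 0
  3 0 0 0 0
  0 0 0 0 0
After step 3: ants at (0,4),(3,0),(3,0)
  0 0 0 0 1
  0 0 0 0 0
  2 0 0 0 0
  6 0 0 0 0
  0 0 0 0 0
After step 4: ants at (1,4),(2,0),(2,0)
  0 0 0 0 0
  0 0 0 0 1
  5 0 0 0 0
  5 0 0 0 0
  0 0 0 0 0
After step 5: ants at (0,4),(3,0),(3,0)
  0 0 0 0 1
  0 0 0 0 0
  4 0 0 0 0
  8 0 0 0 0
  0 0 0 0 0
After step 6: ants at (1,4),(2,0),(2,0)
  0 0 0 0 0
  0 0 0 0 1
  7 0 0 0 0
  7 0 0 0 0
  0 0 0 0 0

0 0 0 0 0
0 0 0 0 1
7 0 0 0 0
7 0 0 0 0
0 0 0 0 0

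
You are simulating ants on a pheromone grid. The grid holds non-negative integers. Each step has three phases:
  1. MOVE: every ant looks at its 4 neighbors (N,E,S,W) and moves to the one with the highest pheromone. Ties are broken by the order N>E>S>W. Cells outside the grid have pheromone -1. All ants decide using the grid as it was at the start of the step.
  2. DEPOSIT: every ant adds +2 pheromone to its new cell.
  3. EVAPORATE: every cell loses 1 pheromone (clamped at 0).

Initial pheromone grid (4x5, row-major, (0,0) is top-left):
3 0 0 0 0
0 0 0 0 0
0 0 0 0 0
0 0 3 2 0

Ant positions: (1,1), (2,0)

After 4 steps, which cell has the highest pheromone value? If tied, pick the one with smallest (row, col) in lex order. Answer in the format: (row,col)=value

Step 1: ant0:(1,1)->N->(0,1) | ant1:(2,0)->N->(1,0)
  grid max=2 at (0,0)
Step 2: ant0:(0,1)->W->(0,0) | ant1:(1,0)->N->(0,0)
  grid max=5 at (0,0)
Step 3: ant0:(0,0)->E->(0,1) | ant1:(0,0)->E->(0,1)
  grid max=4 at (0,0)
Step 4: ant0:(0,1)->W->(0,0) | ant1:(0,1)->W->(0,0)
  grid max=7 at (0,0)
Final grid:
  7 2 0 0 0
  0 0 0 0 0
  0 0 0 0 0
  0 0 0 0 0
Max pheromone 7 at (0,0)

Answer: (0,0)=7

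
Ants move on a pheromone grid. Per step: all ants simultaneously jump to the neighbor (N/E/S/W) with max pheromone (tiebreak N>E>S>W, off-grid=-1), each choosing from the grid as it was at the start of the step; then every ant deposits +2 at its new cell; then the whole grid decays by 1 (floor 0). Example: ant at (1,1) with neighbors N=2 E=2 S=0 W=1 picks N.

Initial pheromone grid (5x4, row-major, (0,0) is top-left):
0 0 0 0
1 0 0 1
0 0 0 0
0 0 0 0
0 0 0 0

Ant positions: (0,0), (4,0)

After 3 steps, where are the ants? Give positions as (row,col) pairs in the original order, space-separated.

Step 1: ant0:(0,0)->S->(1,0) | ant1:(4,0)->N->(3,0)
  grid max=2 at (1,0)
Step 2: ant0:(1,0)->N->(0,0) | ant1:(3,0)->N->(2,0)
  grid max=1 at (0,0)
Step 3: ant0:(0,0)->S->(1,0) | ant1:(2,0)->N->(1,0)
  grid max=4 at (1,0)

(1,0) (1,0)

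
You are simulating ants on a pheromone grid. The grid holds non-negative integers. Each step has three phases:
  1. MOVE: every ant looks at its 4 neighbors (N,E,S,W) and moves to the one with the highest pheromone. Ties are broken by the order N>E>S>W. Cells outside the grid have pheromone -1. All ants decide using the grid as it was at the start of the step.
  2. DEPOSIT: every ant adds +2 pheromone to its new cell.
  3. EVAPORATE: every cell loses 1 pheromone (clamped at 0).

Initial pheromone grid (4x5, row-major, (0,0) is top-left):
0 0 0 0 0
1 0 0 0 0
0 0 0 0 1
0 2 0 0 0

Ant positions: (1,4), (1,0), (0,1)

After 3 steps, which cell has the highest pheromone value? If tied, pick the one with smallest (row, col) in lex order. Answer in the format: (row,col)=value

Step 1: ant0:(1,4)->S->(2,4) | ant1:(1,0)->N->(0,0) | ant2:(0,1)->E->(0,2)
  grid max=2 at (2,4)
Step 2: ant0:(2,4)->N->(1,4) | ant1:(0,0)->E->(0,1) | ant2:(0,2)->E->(0,3)
  grid max=1 at (0,1)
Step 3: ant0:(1,4)->S->(2,4) | ant1:(0,1)->E->(0,2) | ant2:(0,3)->E->(0,4)
  grid max=2 at (2,4)
Final grid:
  0 0 1 0 1
  0 0 0 0 0
  0 0 0 0 2
  0 0 0 0 0
Max pheromone 2 at (2,4)

Answer: (2,4)=2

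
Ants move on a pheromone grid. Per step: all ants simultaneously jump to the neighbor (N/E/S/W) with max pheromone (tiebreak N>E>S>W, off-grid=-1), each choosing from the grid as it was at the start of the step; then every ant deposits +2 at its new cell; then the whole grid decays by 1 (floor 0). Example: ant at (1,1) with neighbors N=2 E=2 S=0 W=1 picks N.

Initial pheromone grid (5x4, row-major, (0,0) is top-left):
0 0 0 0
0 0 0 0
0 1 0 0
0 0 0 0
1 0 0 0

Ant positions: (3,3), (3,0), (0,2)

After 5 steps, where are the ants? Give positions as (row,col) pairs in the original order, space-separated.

Step 1: ant0:(3,3)->N->(2,3) | ant1:(3,0)->S->(4,0) | ant2:(0,2)->E->(0,3)
  grid max=2 at (4,0)
Step 2: ant0:(2,3)->N->(1,3) | ant1:(4,0)->N->(3,0) | ant2:(0,3)->S->(1,3)
  grid max=3 at (1,3)
Step 3: ant0:(1,3)->N->(0,3) | ant1:(3,0)->S->(4,0) | ant2:(1,3)->N->(0,3)
  grid max=3 at (0,3)
Step 4: ant0:(0,3)->S->(1,3) | ant1:(4,0)->N->(3,0) | ant2:(0,3)->S->(1,3)
  grid max=5 at (1,3)
Step 5: ant0:(1,3)->N->(0,3) | ant1:(3,0)->S->(4,0) | ant2:(1,3)->N->(0,3)
  grid max=5 at (0,3)

(0,3) (4,0) (0,3)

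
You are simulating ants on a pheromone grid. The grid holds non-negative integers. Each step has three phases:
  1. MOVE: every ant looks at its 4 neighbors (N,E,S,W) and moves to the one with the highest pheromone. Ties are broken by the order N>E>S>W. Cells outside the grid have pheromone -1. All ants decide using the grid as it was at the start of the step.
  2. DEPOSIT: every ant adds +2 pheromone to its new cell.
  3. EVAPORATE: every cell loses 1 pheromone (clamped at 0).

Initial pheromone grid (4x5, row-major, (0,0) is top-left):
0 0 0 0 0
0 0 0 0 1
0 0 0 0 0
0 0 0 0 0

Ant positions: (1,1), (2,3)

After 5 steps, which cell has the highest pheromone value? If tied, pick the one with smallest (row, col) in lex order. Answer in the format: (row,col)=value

Answer: (0,2)=4

Derivation:
Step 1: ant0:(1,1)->N->(0,1) | ant1:(2,3)->N->(1,3)
  grid max=1 at (0,1)
Step 2: ant0:(0,1)->E->(0,2) | ant1:(1,3)->N->(0,3)
  grid max=1 at (0,2)
Step 3: ant0:(0,2)->E->(0,3) | ant1:(0,3)->W->(0,2)
  grid max=2 at (0,2)
Step 4: ant0:(0,3)->W->(0,2) | ant1:(0,2)->E->(0,3)
  grid max=3 at (0,2)
Step 5: ant0:(0,2)->E->(0,3) | ant1:(0,3)->W->(0,2)
  grid max=4 at (0,2)
Final grid:
  0 0 4 4 0
  0 0 0 0 0
  0 0 0 0 0
  0 0 0 0 0
Max pheromone 4 at (0,2)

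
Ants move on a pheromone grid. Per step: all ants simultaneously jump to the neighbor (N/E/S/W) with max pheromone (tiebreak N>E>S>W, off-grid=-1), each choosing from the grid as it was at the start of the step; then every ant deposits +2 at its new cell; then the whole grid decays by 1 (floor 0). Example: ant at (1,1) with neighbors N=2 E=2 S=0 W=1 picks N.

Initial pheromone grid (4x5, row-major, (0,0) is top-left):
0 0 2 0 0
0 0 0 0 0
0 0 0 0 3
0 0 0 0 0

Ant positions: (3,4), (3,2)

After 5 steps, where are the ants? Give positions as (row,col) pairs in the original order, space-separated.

Step 1: ant0:(3,4)->N->(2,4) | ant1:(3,2)->N->(2,2)
  grid max=4 at (2,4)
Step 2: ant0:(2,4)->N->(1,4) | ant1:(2,2)->N->(1,2)
  grid max=3 at (2,4)
Step 3: ant0:(1,4)->S->(2,4) | ant1:(1,2)->N->(0,2)
  grid max=4 at (2,4)
Step 4: ant0:(2,4)->N->(1,4) | ant1:(0,2)->E->(0,3)
  grid max=3 at (2,4)
Step 5: ant0:(1,4)->S->(2,4) | ant1:(0,3)->E->(0,4)
  grid max=4 at (2,4)

(2,4) (0,4)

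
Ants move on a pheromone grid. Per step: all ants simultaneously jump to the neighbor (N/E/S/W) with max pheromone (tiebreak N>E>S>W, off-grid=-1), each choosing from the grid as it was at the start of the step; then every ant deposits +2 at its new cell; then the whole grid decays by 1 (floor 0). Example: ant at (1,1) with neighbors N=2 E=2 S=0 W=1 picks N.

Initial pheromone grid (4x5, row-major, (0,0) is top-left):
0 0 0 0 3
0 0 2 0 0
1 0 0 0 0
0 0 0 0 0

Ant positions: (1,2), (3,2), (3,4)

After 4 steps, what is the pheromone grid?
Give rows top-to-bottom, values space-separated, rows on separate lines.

After step 1: ants at (0,2),(2,2),(2,4)
  0 0 1 0 2
  0 0 1 0 0
  0 0 1 0 1
  0 0 0 0 0
After step 2: ants at (1,2),(1,2),(1,4)
  0 0 0 0 1
  0 0 4 0 1
  0 0 0 0 0
  0 0 0 0 0
After step 3: ants at (0,2),(0,2),(0,4)
  0 0 3 0 2
  0 0 3 0 0
  0 0 0 0 0
  0 0 0 0 0
After step 4: ants at (1,2),(1,2),(1,4)
  0 0 2 0 1
  0 0 6 0 1
  0 0 0 0 0
  0 0 0 0 0

0 0 2 0 1
0 0 6 0 1
0 0 0 0 0
0 0 0 0 0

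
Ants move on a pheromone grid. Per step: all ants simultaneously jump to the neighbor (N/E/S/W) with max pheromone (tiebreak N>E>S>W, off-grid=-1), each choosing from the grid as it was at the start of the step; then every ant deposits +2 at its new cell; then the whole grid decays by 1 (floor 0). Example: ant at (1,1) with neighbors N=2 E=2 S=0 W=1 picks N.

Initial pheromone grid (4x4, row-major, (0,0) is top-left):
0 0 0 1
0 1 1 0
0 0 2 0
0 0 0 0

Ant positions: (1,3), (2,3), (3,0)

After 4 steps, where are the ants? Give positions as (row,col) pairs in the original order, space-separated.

Step 1: ant0:(1,3)->N->(0,3) | ant1:(2,3)->W->(2,2) | ant2:(3,0)->N->(2,0)
  grid max=3 at (2,2)
Step 2: ant0:(0,3)->S->(1,3) | ant1:(2,2)->N->(1,2) | ant2:(2,0)->N->(1,0)
  grid max=2 at (2,2)
Step 3: ant0:(1,3)->N->(0,3) | ant1:(1,2)->S->(2,2) | ant2:(1,0)->N->(0,0)
  grid max=3 at (2,2)
Step 4: ant0:(0,3)->S->(1,3) | ant1:(2,2)->N->(1,2) | ant2:(0,0)->E->(0,1)
  grid max=2 at (2,2)

(1,3) (1,2) (0,1)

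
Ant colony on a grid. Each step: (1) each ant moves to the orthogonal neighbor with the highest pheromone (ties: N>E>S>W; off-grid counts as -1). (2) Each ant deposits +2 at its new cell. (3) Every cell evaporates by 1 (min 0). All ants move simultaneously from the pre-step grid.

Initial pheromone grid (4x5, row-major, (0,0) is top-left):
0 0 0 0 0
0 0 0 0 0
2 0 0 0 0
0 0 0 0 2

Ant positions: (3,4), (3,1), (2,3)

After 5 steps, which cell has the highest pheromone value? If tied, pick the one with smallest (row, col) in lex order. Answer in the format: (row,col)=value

Answer: (0,4)=1

Derivation:
Step 1: ant0:(3,4)->N->(2,4) | ant1:(3,1)->N->(2,1) | ant2:(2,3)->N->(1,3)
  grid max=1 at (1,3)
Step 2: ant0:(2,4)->S->(3,4) | ant1:(2,1)->W->(2,0) | ant2:(1,3)->N->(0,3)
  grid max=2 at (2,0)
Step 3: ant0:(3,4)->N->(2,4) | ant1:(2,0)->N->(1,0) | ant2:(0,3)->E->(0,4)
  grid max=1 at (0,4)
Step 4: ant0:(2,4)->S->(3,4) | ant1:(1,0)->S->(2,0) | ant2:(0,4)->S->(1,4)
  grid max=2 at (2,0)
Step 5: ant0:(3,4)->N->(2,4) | ant1:(2,0)->N->(1,0) | ant2:(1,4)->N->(0,4)
  grid max=1 at (0,4)
Final grid:
  0 0 0 0 1
  1 0 0 0 0
  1 0 0 0 1
  0 0 0 0 1
Max pheromone 1 at (0,4)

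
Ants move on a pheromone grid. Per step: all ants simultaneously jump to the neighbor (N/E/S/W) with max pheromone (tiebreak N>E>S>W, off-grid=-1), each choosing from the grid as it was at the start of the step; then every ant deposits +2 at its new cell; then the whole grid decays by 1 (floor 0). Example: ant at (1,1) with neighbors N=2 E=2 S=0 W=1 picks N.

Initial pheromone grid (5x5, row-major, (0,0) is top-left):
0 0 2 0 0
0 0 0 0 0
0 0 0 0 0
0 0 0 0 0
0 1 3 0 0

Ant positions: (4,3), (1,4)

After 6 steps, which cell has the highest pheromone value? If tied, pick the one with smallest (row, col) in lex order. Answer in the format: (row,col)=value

Answer: (4,2)=3

Derivation:
Step 1: ant0:(4,3)->W->(4,2) | ant1:(1,4)->N->(0,4)
  grid max=4 at (4,2)
Step 2: ant0:(4,2)->N->(3,2) | ant1:(0,4)->S->(1,4)
  grid max=3 at (4,2)
Step 3: ant0:(3,2)->S->(4,2) | ant1:(1,4)->N->(0,4)
  grid max=4 at (4,2)
Step 4: ant0:(4,2)->N->(3,2) | ant1:(0,4)->S->(1,4)
  grid max=3 at (4,2)
Step 5: ant0:(3,2)->S->(4,2) | ant1:(1,4)->N->(0,4)
  grid max=4 at (4,2)
Step 6: ant0:(4,2)->N->(3,2) | ant1:(0,4)->S->(1,4)
  grid max=3 at (4,2)
Final grid:
  0 0 0 0 0
  0 0 0 0 1
  0 0 0 0 0
  0 0 1 0 0
  0 0 3 0 0
Max pheromone 3 at (4,2)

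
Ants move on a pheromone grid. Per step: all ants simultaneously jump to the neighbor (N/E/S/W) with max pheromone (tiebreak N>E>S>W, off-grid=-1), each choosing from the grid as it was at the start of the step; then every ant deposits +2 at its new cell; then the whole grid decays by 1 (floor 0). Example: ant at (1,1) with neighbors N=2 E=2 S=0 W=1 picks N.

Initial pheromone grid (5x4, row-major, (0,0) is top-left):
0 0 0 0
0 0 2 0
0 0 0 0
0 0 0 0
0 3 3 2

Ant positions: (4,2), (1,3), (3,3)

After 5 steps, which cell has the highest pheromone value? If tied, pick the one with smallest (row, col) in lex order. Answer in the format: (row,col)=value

Answer: (4,1)=8

Derivation:
Step 1: ant0:(4,2)->W->(4,1) | ant1:(1,3)->W->(1,2) | ant2:(3,3)->S->(4,3)
  grid max=4 at (4,1)
Step 2: ant0:(4,1)->E->(4,2) | ant1:(1,2)->N->(0,2) | ant2:(4,3)->W->(4,2)
  grid max=5 at (4,2)
Step 3: ant0:(4,2)->W->(4,1) | ant1:(0,2)->S->(1,2) | ant2:(4,2)->W->(4,1)
  grid max=6 at (4,1)
Step 4: ant0:(4,1)->E->(4,2) | ant1:(1,2)->N->(0,2) | ant2:(4,1)->E->(4,2)
  grid max=7 at (4,2)
Step 5: ant0:(4,2)->W->(4,1) | ant1:(0,2)->S->(1,2) | ant2:(4,2)->W->(4,1)
  grid max=8 at (4,1)
Final grid:
  0 0 0 0
  0 0 3 0
  0 0 0 0
  0 0 0 0
  0 8 6 0
Max pheromone 8 at (4,1)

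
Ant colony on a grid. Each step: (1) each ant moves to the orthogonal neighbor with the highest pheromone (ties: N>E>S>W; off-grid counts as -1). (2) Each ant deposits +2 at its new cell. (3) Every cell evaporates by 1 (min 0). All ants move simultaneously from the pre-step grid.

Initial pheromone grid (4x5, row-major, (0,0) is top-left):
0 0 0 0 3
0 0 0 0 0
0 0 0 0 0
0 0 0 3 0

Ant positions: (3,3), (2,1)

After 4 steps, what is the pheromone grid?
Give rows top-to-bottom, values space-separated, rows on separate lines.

After step 1: ants at (2,3),(1,1)
  0 0 0 0 2
  0 1 0 0 0
  0 0 0 1 0
  0 0 0 2 0
After step 2: ants at (3,3),(0,1)
  0 1 0 0 1
  0 0 0 0 0
  0 0 0 0 0
  0 0 0 3 0
After step 3: ants at (2,3),(0,2)
  0 0 1 0 0
  0 0 0 0 0
  0 0 0 1 0
  0 0 0 2 0
After step 4: ants at (3,3),(0,3)
  0 0 0 1 0
  0 0 0 0 0
  0 0 0 0 0
  0 0 0 3 0

0 0 0 1 0
0 0 0 0 0
0 0 0 0 0
0 0 0 3 0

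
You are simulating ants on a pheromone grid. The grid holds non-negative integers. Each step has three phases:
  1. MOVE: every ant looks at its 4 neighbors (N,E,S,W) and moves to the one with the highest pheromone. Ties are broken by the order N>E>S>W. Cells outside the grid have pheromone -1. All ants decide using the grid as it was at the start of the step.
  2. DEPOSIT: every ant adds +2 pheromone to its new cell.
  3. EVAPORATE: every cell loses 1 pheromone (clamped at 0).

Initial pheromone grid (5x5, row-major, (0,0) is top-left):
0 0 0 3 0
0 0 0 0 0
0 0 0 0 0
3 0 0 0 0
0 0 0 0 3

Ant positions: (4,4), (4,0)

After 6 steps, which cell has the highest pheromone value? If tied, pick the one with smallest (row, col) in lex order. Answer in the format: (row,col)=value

Step 1: ant0:(4,4)->N->(3,4) | ant1:(4,0)->N->(3,0)
  grid max=4 at (3,0)
Step 2: ant0:(3,4)->S->(4,4) | ant1:(3,0)->N->(2,0)
  grid max=3 at (3,0)
Step 3: ant0:(4,4)->N->(3,4) | ant1:(2,0)->S->(3,0)
  grid max=4 at (3,0)
Step 4: ant0:(3,4)->S->(4,4) | ant1:(3,0)->N->(2,0)
  grid max=3 at (3,0)
Step 5: ant0:(4,4)->N->(3,4) | ant1:(2,0)->S->(3,0)
  grid max=4 at (3,0)
Step 6: ant0:(3,4)->S->(4,4) | ant1:(3,0)->N->(2,0)
  grid max=3 at (3,0)
Final grid:
  0 0 0 0 0
  0 0 0 0 0
  1 0 0 0 0
  3 0 0 0 0
  0 0 0 0 3
Max pheromone 3 at (3,0)

Answer: (3,0)=3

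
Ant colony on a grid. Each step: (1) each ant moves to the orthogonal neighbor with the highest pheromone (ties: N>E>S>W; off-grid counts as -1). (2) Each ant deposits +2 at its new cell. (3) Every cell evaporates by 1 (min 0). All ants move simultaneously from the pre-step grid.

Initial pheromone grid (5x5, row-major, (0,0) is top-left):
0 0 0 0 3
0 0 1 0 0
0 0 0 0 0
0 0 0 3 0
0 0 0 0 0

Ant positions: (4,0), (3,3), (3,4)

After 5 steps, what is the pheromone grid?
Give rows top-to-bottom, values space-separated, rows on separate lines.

After step 1: ants at (3,0),(2,3),(3,3)
  0 0 0 0 2
  0 0 0 0 0
  0 0 0 1 0
  1 0 0 4 0
  0 0 0 0 0
After step 2: ants at (2,0),(3,3),(2,3)
  0 0 0 0 1
  0 0 0 0 0
  1 0 0 2 0
  0 0 0 5 0
  0 0 0 0 0
After step 3: ants at (1,0),(2,3),(3,3)
  0 0 0 0 0
  1 0 0 0 0
  0 0 0 3 0
  0 0 0 6 0
  0 0 0 0 0
After step 4: ants at (0,0),(3,3),(2,3)
  1 0 0 0 0
  0 0 0 0 0
  0 0 0 4 0
  0 0 0 7 0
  0 0 0 0 0
After step 5: ants at (0,1),(2,3),(3,3)
  0 1 0 0 0
  0 0 0 0 0
  0 0 0 5 0
  0 0 0 8 0
  0 0 0 0 0

0 1 0 0 0
0 0 0 0 0
0 0 0 5 0
0 0 0 8 0
0 0 0 0 0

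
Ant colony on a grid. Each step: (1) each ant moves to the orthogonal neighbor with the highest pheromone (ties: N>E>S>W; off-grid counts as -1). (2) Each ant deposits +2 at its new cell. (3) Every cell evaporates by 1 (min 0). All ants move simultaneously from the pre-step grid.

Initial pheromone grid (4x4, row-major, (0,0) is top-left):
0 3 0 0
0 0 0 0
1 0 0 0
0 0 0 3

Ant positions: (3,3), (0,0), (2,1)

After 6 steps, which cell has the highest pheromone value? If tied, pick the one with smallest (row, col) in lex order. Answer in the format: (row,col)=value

Answer: (0,1)=3

Derivation:
Step 1: ant0:(3,3)->N->(2,3) | ant1:(0,0)->E->(0,1) | ant2:(2,1)->W->(2,0)
  grid max=4 at (0,1)
Step 2: ant0:(2,3)->S->(3,3) | ant1:(0,1)->E->(0,2) | ant2:(2,0)->N->(1,0)
  grid max=3 at (0,1)
Step 3: ant0:(3,3)->N->(2,3) | ant1:(0,2)->W->(0,1) | ant2:(1,0)->S->(2,0)
  grid max=4 at (0,1)
Step 4: ant0:(2,3)->S->(3,3) | ant1:(0,1)->E->(0,2) | ant2:(2,0)->N->(1,0)
  grid max=3 at (0,1)
Step 5: ant0:(3,3)->N->(2,3) | ant1:(0,2)->W->(0,1) | ant2:(1,0)->S->(2,0)
  grid max=4 at (0,1)
Step 6: ant0:(2,3)->S->(3,3) | ant1:(0,1)->E->(0,2) | ant2:(2,0)->N->(1,0)
  grid max=3 at (0,1)
Final grid:
  0 3 1 0
  1 0 0 0
  1 0 0 0
  0 0 0 3
Max pheromone 3 at (0,1)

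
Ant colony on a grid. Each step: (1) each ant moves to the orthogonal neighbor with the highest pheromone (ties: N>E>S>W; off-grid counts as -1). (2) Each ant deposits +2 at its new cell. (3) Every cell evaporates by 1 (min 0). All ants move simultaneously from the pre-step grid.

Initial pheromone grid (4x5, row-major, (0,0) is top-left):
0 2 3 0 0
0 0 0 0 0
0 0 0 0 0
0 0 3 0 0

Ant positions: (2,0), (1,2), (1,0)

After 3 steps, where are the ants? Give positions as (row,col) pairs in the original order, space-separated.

Step 1: ant0:(2,0)->N->(1,0) | ant1:(1,2)->N->(0,2) | ant2:(1,0)->N->(0,0)
  grid max=4 at (0,2)
Step 2: ant0:(1,0)->N->(0,0) | ant1:(0,2)->W->(0,1) | ant2:(0,0)->E->(0,1)
  grid max=4 at (0,1)
Step 3: ant0:(0,0)->E->(0,1) | ant1:(0,1)->E->(0,2) | ant2:(0,1)->E->(0,2)
  grid max=6 at (0,2)

(0,1) (0,2) (0,2)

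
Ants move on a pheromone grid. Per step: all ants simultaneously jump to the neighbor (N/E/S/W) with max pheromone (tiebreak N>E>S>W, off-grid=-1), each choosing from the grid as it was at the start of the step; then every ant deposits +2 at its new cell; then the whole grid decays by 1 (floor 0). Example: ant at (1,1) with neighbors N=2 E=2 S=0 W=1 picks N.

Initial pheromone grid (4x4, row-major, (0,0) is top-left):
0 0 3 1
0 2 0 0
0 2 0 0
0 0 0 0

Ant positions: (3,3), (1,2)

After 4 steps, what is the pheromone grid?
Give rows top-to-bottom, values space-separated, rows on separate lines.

After step 1: ants at (2,3),(0,2)
  0 0 4 0
  0 1 0 0
  0 1 0 1
  0 0 0 0
After step 2: ants at (1,3),(0,3)
  0 0 3 1
  0 0 0 1
  0 0 0 0
  0 0 0 0
After step 3: ants at (0,3),(0,2)
  0 0 4 2
  0 0 0 0
  0 0 0 0
  0 0 0 0
After step 4: ants at (0,2),(0,3)
  0 0 5 3
  0 0 0 0
  0 0 0 0
  0 0 0 0

0 0 5 3
0 0 0 0
0 0 0 0
0 0 0 0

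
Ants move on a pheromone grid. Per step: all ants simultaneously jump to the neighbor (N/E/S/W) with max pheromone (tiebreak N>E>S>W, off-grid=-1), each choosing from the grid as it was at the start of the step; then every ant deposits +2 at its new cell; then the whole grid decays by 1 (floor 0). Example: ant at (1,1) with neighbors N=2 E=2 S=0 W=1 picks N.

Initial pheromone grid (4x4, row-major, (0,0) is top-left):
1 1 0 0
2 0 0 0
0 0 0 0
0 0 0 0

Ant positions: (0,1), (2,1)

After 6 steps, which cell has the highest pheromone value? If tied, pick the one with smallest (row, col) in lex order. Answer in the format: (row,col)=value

Answer: (1,0)=8

Derivation:
Step 1: ant0:(0,1)->W->(0,0) | ant1:(2,1)->N->(1,1)
  grid max=2 at (0,0)
Step 2: ant0:(0,0)->S->(1,0) | ant1:(1,1)->W->(1,0)
  grid max=4 at (1,0)
Step 3: ant0:(1,0)->N->(0,0) | ant1:(1,0)->N->(0,0)
  grid max=4 at (0,0)
Step 4: ant0:(0,0)->S->(1,0) | ant1:(0,0)->S->(1,0)
  grid max=6 at (1,0)
Step 5: ant0:(1,0)->N->(0,0) | ant1:(1,0)->N->(0,0)
  grid max=6 at (0,0)
Step 6: ant0:(0,0)->S->(1,0) | ant1:(0,0)->S->(1,0)
  grid max=8 at (1,0)
Final grid:
  5 0 0 0
  8 0 0 0
  0 0 0 0
  0 0 0 0
Max pheromone 8 at (1,0)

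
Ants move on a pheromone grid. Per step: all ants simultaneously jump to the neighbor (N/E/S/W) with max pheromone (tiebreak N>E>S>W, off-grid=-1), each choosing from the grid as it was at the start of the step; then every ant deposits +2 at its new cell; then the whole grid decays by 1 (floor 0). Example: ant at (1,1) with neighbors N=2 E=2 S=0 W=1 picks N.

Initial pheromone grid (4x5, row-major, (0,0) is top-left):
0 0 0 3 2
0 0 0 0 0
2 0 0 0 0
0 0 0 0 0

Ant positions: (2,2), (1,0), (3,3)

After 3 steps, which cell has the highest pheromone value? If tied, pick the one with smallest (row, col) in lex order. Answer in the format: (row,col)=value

Step 1: ant0:(2,2)->N->(1,2) | ant1:(1,0)->S->(2,0) | ant2:(3,3)->N->(2,3)
  grid max=3 at (2,0)
Step 2: ant0:(1,2)->N->(0,2) | ant1:(2,0)->N->(1,0) | ant2:(2,3)->N->(1,3)
  grid max=2 at (2,0)
Step 3: ant0:(0,2)->E->(0,3) | ant1:(1,0)->S->(2,0) | ant2:(1,3)->N->(0,3)
  grid max=4 at (0,3)
Final grid:
  0 0 0 4 0
  0 0 0 0 0
  3 0 0 0 0
  0 0 0 0 0
Max pheromone 4 at (0,3)

Answer: (0,3)=4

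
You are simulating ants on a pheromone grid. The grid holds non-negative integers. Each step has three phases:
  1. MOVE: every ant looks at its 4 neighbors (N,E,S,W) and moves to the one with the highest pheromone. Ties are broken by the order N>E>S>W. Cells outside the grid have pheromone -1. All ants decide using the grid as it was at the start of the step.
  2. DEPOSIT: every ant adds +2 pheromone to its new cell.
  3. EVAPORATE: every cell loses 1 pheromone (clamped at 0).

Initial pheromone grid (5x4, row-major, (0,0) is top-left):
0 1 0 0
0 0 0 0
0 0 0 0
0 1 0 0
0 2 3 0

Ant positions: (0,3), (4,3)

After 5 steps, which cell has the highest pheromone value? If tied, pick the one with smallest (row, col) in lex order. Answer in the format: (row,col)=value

Answer: (4,2)=4

Derivation:
Step 1: ant0:(0,3)->S->(1,3) | ant1:(4,3)->W->(4,2)
  grid max=4 at (4,2)
Step 2: ant0:(1,3)->N->(0,3) | ant1:(4,2)->W->(4,1)
  grid max=3 at (4,2)
Step 3: ant0:(0,3)->S->(1,3) | ant1:(4,1)->E->(4,2)
  grid max=4 at (4,2)
Step 4: ant0:(1,3)->N->(0,3) | ant1:(4,2)->W->(4,1)
  grid max=3 at (4,2)
Step 5: ant0:(0,3)->S->(1,3) | ant1:(4,1)->E->(4,2)
  grid max=4 at (4,2)
Final grid:
  0 0 0 0
  0 0 0 1
  0 0 0 0
  0 0 0 0
  0 1 4 0
Max pheromone 4 at (4,2)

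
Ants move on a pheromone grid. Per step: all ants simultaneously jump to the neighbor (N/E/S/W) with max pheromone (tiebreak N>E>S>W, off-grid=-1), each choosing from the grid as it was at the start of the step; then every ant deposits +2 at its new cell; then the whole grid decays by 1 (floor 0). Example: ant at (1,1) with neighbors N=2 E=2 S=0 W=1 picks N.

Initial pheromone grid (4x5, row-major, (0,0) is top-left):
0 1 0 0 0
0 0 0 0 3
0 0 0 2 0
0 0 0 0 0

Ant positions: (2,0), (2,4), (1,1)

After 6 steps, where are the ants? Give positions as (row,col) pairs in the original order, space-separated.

Step 1: ant0:(2,0)->N->(1,0) | ant1:(2,4)->N->(1,4) | ant2:(1,1)->N->(0,1)
  grid max=4 at (1,4)
Step 2: ant0:(1,0)->N->(0,0) | ant1:(1,4)->N->(0,4) | ant2:(0,1)->E->(0,2)
  grid max=3 at (1,4)
Step 3: ant0:(0,0)->E->(0,1) | ant1:(0,4)->S->(1,4) | ant2:(0,2)->W->(0,1)
  grid max=4 at (0,1)
Step 4: ant0:(0,1)->E->(0,2) | ant1:(1,4)->N->(0,4) | ant2:(0,1)->E->(0,2)
  grid max=3 at (0,1)
Step 5: ant0:(0,2)->W->(0,1) | ant1:(0,4)->S->(1,4) | ant2:(0,2)->W->(0,1)
  grid max=6 at (0,1)
Step 6: ant0:(0,1)->E->(0,2) | ant1:(1,4)->N->(0,4) | ant2:(0,1)->E->(0,2)
  grid max=5 at (0,1)

(0,2) (0,4) (0,2)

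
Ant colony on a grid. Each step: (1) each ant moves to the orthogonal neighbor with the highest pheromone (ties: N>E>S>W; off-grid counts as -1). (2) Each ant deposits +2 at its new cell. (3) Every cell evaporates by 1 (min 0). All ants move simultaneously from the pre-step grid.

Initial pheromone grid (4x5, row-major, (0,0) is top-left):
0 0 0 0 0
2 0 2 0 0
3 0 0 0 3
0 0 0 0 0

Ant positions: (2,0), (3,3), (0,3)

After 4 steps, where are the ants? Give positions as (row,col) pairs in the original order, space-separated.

Step 1: ant0:(2,0)->N->(1,0) | ant1:(3,3)->N->(2,3) | ant2:(0,3)->E->(0,4)
  grid max=3 at (1,0)
Step 2: ant0:(1,0)->S->(2,0) | ant1:(2,3)->E->(2,4) | ant2:(0,4)->S->(1,4)
  grid max=3 at (2,0)
Step 3: ant0:(2,0)->N->(1,0) | ant1:(2,4)->N->(1,4) | ant2:(1,4)->S->(2,4)
  grid max=4 at (2,4)
Step 4: ant0:(1,0)->S->(2,0) | ant1:(1,4)->S->(2,4) | ant2:(2,4)->N->(1,4)
  grid max=5 at (2,4)

(2,0) (2,4) (1,4)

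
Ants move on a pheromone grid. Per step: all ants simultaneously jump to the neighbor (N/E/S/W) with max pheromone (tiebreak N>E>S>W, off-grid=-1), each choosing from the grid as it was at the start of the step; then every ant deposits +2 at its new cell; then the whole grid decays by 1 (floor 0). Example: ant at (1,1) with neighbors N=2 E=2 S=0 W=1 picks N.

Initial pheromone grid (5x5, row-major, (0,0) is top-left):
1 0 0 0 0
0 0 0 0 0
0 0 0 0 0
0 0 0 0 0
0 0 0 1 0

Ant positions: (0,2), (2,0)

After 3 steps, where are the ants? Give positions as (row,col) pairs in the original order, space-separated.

Step 1: ant0:(0,2)->E->(0,3) | ant1:(2,0)->N->(1,0)
  grid max=1 at (0,3)
Step 2: ant0:(0,3)->E->(0,4) | ant1:(1,0)->N->(0,0)
  grid max=1 at (0,0)
Step 3: ant0:(0,4)->S->(1,4) | ant1:(0,0)->E->(0,1)
  grid max=1 at (0,1)

(1,4) (0,1)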